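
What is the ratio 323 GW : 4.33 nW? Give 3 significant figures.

74600000000000000000

(323 × 10^9) / (4.33 × 10^-9) = 74.6 × 10^18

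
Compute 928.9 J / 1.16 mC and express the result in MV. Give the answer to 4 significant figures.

(928.9) / (1.16 × 10⁻³) = 800.776 × 10³ V

0.8008 MV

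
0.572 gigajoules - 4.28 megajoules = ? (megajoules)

567.72 megajoules

In megajoules:
  0.572 gigajoules = 0.572 × 10³ megajoules = 572
  4.28 megajoules → 4.28
Difference: 572 - 4.28 = 567.72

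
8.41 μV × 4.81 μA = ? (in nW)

8.41e-6 × 4.81e-6 = 40.4521e-12 W

0.0404521 nW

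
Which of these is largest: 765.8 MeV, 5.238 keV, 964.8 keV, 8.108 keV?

765.8 MeV = 765800000 eV
5.238 keV = 5238 eV
964.8 keV = 964800 eV
8.108 keV = 8108 eV

765.8 MeV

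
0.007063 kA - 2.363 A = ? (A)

4.7 A

In A:
  0.007063 kA = 0.007063 × 10^3 A = 7.063
  2.363 A → 2.363
Difference: 7.063 - 2.363 = 4.7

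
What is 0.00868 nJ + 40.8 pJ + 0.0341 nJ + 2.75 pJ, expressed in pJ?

86.33 pJ

In pJ:
  0.00868 nJ = 0.00868 × 10³ pJ = 8.68
  40.8 pJ → 40.8
  0.0341 nJ = 0.0341 × 10³ pJ = 34.1
  2.75 pJ → 2.75
Sum: 8.68 + 40.8 + 34.1 + 2.75 = 86.33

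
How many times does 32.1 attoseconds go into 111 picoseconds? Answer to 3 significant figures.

3460000

(111e-12) / (32.1e-18) = 3.458e6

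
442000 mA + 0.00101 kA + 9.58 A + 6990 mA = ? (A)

459.58 A

In A:
  442000 mA = 442000 × 10⁻³ A = 442
  0.00101 kA = 0.00101 × 10³ A = 1.01
  9.58 A → 9.58
  6990 mA = 6990 × 10⁻³ A = 6.99
Sum: 442 + 1.01 + 9.58 + 6.99 = 459.58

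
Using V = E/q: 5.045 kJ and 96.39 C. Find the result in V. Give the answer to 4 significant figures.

52.34 V

(5.045e3) / (96.39) = 0.0523395e3 V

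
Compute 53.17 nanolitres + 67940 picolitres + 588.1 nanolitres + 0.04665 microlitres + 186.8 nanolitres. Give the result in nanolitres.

In nanolitres:
  53.17 nanolitres → 53.17
  67940 picolitres = 67940 × 10⁻³ nanolitres = 67.94
  588.1 nanolitres → 588.1
  0.04665 microlitres = 0.04665 × 10³ nanolitres = 46.65
  186.8 nanolitres → 186.8
Sum: 53.17 + 67.94 + 588.1 + 46.65 + 186.8 = 942.66

942.66 nanolitres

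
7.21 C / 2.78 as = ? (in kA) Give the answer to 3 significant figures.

2590000000000000 kA

(7.21) / (2.78 × 10⁻¹⁸) = 2.5935 × 10¹⁸ A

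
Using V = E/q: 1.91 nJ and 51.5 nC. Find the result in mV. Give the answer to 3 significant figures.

(1.91e-9) / (51.5e-9) = 0.037087 V

37.1 mV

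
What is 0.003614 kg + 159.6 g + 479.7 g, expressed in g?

642.914 g

In g:
  0.003614 kg = 0.003614 × 10³ g = 3.614
  159.6 g → 159.6
  479.7 g → 479.7
Sum: 3.614 + 159.6 + 479.7 = 642.914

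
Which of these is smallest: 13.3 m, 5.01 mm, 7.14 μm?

13.3 m = 13.3 m
5.01 mm = 0.00501 m
7.14 μm = 0.00000714 m

7.14 μm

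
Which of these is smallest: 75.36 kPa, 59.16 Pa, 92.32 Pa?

75.36 kPa = 75360 Pa
59.16 Pa = 59.16 Pa
92.32 Pa = 92.32 Pa

59.16 Pa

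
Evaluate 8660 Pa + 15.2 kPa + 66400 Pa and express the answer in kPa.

90.26 kPa

In kPa:
  8660 Pa = 8660 × 10⁻³ kPa = 8.66
  15.2 kPa → 15.2
  66400 Pa = 66400 × 10⁻³ kPa = 66.4
Sum: 8.66 + 15.2 + 66.4 = 90.26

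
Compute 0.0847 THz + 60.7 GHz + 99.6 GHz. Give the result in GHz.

In GHz:
  0.0847 THz = 0.0847e3 GHz = 84.7
  60.7 GHz → 60.7
  99.6 GHz → 99.6
Sum: 84.7 + 60.7 + 99.6 = 245

245 GHz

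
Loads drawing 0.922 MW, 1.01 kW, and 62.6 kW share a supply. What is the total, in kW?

985.61 kW

In kW:
  0.922 MW = 0.922 × 10³ kW = 922
  1.01 kW → 1.01
  62.6 kW → 62.6
Sum: 922 + 1.01 + 62.6 = 985.61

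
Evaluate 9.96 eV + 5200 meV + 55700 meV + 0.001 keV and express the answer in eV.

71.86 eV

In eV:
  9.96 eV → 9.96
  5200 meV = 5200 × 10⁻³ eV = 5.2
  55700 meV = 55700 × 10⁻³ eV = 55.7
  0.001 keV = 0.001 × 10³ eV = 1
Sum: 9.96 + 5.2 + 55.7 + 1 = 71.86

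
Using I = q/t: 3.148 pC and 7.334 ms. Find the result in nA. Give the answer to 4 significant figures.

(3.148 × 10⁻¹²) / (7.334 × 10⁻³) = 0.429234 × 10⁻⁹ A

0.4292 nA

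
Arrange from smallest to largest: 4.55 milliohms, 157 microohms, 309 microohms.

157 microohms < 309 microohms < 4.55 milliohms

4.55 milliohms = 0.00455 ohms
157 microohms = 0.000157 ohms
309 microohms = 0.000309 ohms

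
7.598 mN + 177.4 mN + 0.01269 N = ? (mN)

197.688 mN

In mN:
  7.598 mN → 7.598
  177.4 mN → 177.4
  0.01269 N = 0.01269 × 10^3 mN = 12.69
Sum: 7.598 + 177.4 + 12.69 = 197.688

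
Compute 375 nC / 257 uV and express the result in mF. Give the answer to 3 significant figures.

1.46 mF

(375 × 10^-9) / (257 × 10^-6) = 1.4591 × 10^-3 F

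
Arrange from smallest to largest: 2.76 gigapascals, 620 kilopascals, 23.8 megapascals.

620 kilopascals < 23.8 megapascals < 2.76 gigapascals

2.76 gigapascals = 2760000000 pascals
620 kilopascals = 620000 pascals
23.8 megapascals = 23800000 pascals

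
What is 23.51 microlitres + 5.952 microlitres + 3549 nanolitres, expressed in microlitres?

In microlitres:
  23.51 microlitres → 23.51
  5.952 microlitres → 5.952
  3549 nanolitres = 3549 × 10^-3 microlitres = 3.549
Sum: 23.51 + 5.952 + 3.549 = 33.011

33.011 microlitres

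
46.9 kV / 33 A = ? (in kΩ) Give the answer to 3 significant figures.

(46.9 × 10^3) / (33) = 1.4212 × 10^3 Ω

1.42 kΩ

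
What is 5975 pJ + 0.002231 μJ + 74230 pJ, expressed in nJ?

In nJ:
  5975 pJ = 5975e-3 nJ = 5.975
  0.002231 μJ = 0.002231e3 nJ = 2.231
  74230 pJ = 74230e-3 nJ = 74.23
Sum: 5.975 + 2.231 + 74.23 = 82.436

82.436 nJ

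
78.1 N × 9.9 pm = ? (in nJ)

78.1 × 9.9e-12 = 773.19e-12 J

0.77319 nJ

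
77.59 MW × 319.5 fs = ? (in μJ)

77.59e6 × 319.5e-15 = 24790.005e-9 J

24.790005 μJ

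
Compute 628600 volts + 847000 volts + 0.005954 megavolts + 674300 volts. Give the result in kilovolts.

2155.854 kilovolts

In kilovolts:
  628600 volts = 628600 × 10⁻³ kilovolts = 628.6
  847000 volts = 847000 × 10⁻³ kilovolts = 847
  0.005954 megavolts = 0.005954 × 10³ kilovolts = 5.954
  674300 volts = 674300 × 10⁻³ kilovolts = 674.3
Sum: 628.6 + 847 + 5.954 + 674.3 = 2155.854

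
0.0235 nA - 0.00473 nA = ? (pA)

18.77 pA

In pA:
  0.0235 nA = 0.0235 × 10³ pA = 23.5
  0.00473 nA = 0.00473 × 10³ pA = 4.73
Difference: 23.5 - 4.73 = 18.77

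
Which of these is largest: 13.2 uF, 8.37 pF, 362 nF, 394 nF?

13.2 uF

13.2 uF = 0.0000132 F
8.37 pF = 0.00000000000837 F
362 nF = 0.000000362 F
394 nF = 0.000000394 F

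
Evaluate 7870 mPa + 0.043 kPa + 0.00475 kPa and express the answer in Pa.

55.62 Pa

In Pa:
  7870 mPa = 7870 × 10^-3 Pa = 7.87
  0.043 kPa = 0.043 × 10^3 Pa = 43
  0.00475 kPa = 0.00475 × 10^3 Pa = 4.75
Sum: 7.87 + 43 + 4.75 = 55.62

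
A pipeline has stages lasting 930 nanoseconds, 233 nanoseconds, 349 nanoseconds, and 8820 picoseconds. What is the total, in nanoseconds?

In nanoseconds:
  930 nanoseconds → 930
  233 nanoseconds → 233
  349 nanoseconds → 349
  8820 picoseconds = 8820e-3 nanoseconds = 8.82
Sum: 930 + 233 + 349 + 8.82 = 1520.82

1520.82 nanoseconds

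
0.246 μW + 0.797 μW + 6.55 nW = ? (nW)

In nW:
  0.246 μW = 0.246e3 nW = 246
  0.797 μW = 0.797e3 nW = 797
  6.55 nW → 6.55
Sum: 246 + 797 + 6.55 = 1049.55

1049.55 nW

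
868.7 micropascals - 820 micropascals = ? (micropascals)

48.7 micropascals

In micropascals:
  868.7 micropascals → 868.7
  820 micropascals → 820
Difference: 868.7 - 820 = 48.7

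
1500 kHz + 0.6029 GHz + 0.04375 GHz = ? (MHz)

648.15 MHz

In MHz:
  1500 kHz = 1500 × 10^-3 MHz = 1.5
  0.6029 GHz = 0.6029 × 10^3 MHz = 602.9
  0.04375 GHz = 0.04375 × 10^3 MHz = 43.75
Sum: 1.5 + 602.9 + 43.75 = 648.15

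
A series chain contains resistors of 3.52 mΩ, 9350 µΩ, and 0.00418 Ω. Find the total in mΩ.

17.05 mΩ

In mΩ:
  3.52 mΩ → 3.52
  9350 µΩ = 9350e-3 mΩ = 9.35
  0.00418 Ω = 0.00418e3 mΩ = 4.18
Sum: 3.52 + 9.35 + 4.18 = 17.05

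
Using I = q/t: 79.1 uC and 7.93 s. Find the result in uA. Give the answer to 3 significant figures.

9.97 uA

(79.1 × 10⁻⁶) / (7.93) = 9.9748 × 10⁻⁶ A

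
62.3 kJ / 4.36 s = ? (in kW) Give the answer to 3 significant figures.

14.3 kW

(62.3 × 10³) / (4.36) = 14.289 × 10³ W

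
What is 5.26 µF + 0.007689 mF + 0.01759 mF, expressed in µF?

30.539 µF

In µF:
  5.26 µF → 5.26
  0.007689 mF = 0.007689 × 10^3 µF = 7.689
  0.01759 mF = 0.01759 × 10^3 µF = 17.59
Sum: 5.26 + 7.689 + 17.59 = 30.539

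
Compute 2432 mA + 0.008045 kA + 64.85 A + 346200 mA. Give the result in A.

In A:
  2432 mA = 2432 × 10^-3 A = 2.432
  0.008045 kA = 0.008045 × 10^3 A = 8.045
  64.85 A → 64.85
  346200 mA = 346200 × 10^-3 A = 346.2
Sum: 2.432 + 8.045 + 64.85 + 346.2 = 421.527

421.527 A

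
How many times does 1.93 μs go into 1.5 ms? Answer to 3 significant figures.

(1.5 × 10⁻³) / (1.93 × 10⁻⁶) = 0.7772 × 10³

777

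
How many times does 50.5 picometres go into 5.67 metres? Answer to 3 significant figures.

112000000000

(5.67) / (50.5e-12) = 0.1123e12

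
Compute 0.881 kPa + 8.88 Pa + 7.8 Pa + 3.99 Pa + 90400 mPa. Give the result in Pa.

992.07 Pa

In Pa:
  0.881 kPa = 0.881 × 10^3 Pa = 881
  8.88 Pa → 8.88
  7.8 Pa → 7.8
  3.99 Pa → 3.99
  90400 mPa = 90400 × 10^-3 Pa = 90.4
Sum: 881 + 8.88 + 7.8 + 3.99 + 90.4 = 992.07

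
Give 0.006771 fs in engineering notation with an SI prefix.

= 6.771 × 10⁻¹⁸ s; 10⁻¹⁸ is atto.

6.771 as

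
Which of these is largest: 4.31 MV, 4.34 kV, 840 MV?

840 MV

4.31 MV = 4310000 V
4.34 kV = 4340 V
840 MV = 840000000 V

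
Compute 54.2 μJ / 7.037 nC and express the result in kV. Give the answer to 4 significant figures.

7.702 kV

(54.2 × 10⁻⁶) / (7.037 × 10⁻⁹) = 7.70215 × 10³ V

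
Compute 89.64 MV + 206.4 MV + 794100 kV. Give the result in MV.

1090.14 MV

In MV:
  89.64 MV → 89.64
  206.4 MV → 206.4
  794100 kV = 794100 × 10^-3 MV = 794.1
Sum: 89.64 + 206.4 + 794.1 = 1090.14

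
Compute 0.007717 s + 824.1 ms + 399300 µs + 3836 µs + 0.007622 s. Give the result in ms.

1242.575 ms

In ms:
  0.007717 s = 0.007717 × 10^3 ms = 7.717
  824.1 ms → 824.1
  399300 µs = 399300 × 10^-3 ms = 399.3
  3836 µs = 3836 × 10^-3 ms = 3.836
  0.007622 s = 0.007622 × 10^3 ms = 7.622
Sum: 7.717 + 824.1 + 399.3 + 3.836 + 7.622 = 1242.575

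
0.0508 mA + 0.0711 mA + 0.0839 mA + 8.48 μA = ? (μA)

In μA:
  0.0508 mA = 0.0508 × 10^3 μA = 50.8
  0.0711 mA = 0.0711 × 10^3 μA = 71.1
  0.0839 mA = 0.0839 × 10^3 μA = 83.9
  8.48 μA → 8.48
Sum: 50.8 + 71.1 + 83.9 + 8.48 = 214.28

214.28 μA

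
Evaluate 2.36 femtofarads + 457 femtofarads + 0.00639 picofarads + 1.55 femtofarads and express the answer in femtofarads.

In femtofarads:
  2.36 femtofarads → 2.36
  457 femtofarads → 457
  0.00639 picofarads = 0.00639 × 10³ femtofarads = 6.39
  1.55 femtofarads → 1.55
Sum: 2.36 + 457 + 6.39 + 1.55 = 467.3

467.3 femtofarads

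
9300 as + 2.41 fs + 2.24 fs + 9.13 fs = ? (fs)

In fs:
  9300 as = 9300e-3 fs = 9.3
  2.41 fs → 2.41
  2.24 fs → 2.24
  9.13 fs → 9.13
Sum: 9.3 + 2.41 + 2.24 + 9.13 = 23.08

23.08 fs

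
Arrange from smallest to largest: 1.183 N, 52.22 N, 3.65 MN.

1.183 N < 52.22 N < 3.65 MN

1.183 N = 1.183 N
52.22 N = 52.22 N
3.65 MN = 3650000 N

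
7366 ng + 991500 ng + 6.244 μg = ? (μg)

In μg:
  7366 ng = 7366e-3 μg = 7.366
  991500 ng = 991500e-3 μg = 991.5
  6.244 μg → 6.244
Sum: 7.366 + 991.5 + 6.244 = 1005.11

1005.11 μg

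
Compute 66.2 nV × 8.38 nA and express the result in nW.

66.2 × 10⁻⁹ × 8.38 × 10⁻⁹ = 554.756 × 10⁻¹⁸ W

0.000000554756 nW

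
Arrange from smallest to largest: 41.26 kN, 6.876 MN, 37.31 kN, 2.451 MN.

41.26 kN = 41260 N
6.876 MN = 6876000 N
37.31 kN = 37310 N
2.451 MN = 2451000 N

37.31 kN < 41.26 kN < 2.451 MN < 6.876 MN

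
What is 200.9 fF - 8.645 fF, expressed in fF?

192.255 fF

In fF:
  200.9 fF → 200.9
  8.645 fF → 8.645
Difference: 200.9 - 8.645 = 192.255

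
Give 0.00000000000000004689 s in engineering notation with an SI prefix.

= 46.89 × 10⁻¹⁸ s; 10⁻¹⁸ is atto.

46.89 as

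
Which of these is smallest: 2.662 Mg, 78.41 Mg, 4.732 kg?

2.662 Mg = 2662000 g
78.41 Mg = 78410000 g
4.732 kg = 4732 g

4.732 kg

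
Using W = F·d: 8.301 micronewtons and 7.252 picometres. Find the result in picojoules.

0.000060198852 picojoules

8.301 × 10^-6 × 7.252 × 10^-12 = 60.198852 × 10^-18 J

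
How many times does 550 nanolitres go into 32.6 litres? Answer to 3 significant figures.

59300000

(32.6) / (550 × 10^-9) = 0.05927 × 10^9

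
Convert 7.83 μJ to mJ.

micro = 10^-6, milli = 10^-3; factor is 10^-3.
7.83 × 10^-3 = 0.00783

0.00783 mJ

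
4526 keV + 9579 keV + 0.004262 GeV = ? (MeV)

18.367 MeV

In MeV:
  4526 keV = 4526 × 10^-3 MeV = 4.526
  9579 keV = 9579 × 10^-3 MeV = 9.579
  0.004262 GeV = 0.004262 × 10^3 MeV = 4.262
Sum: 4.526 + 9.579 + 4.262 = 18.367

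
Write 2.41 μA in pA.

2410000 pA

micro = 10^-6, pico = 10^-12; factor is 10^6.
2.41 × 10^6 = 2410000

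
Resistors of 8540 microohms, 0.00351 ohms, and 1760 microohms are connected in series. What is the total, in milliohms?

In milliohms:
  8540 microohms = 8540e-3 milliohms = 8.54
  0.00351 ohms = 0.00351e3 milliohms = 3.51
  1760 microohms = 1760e-3 milliohms = 1.76
Sum: 8.54 + 3.51 + 1.76 = 13.81

13.81 milliohms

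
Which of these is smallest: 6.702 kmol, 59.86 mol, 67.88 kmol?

6.702 kmol = 6702 mol
59.86 mol = 59.86 mol
67.88 kmol = 67880 mol

59.86 mol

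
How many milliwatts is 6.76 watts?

6760 milliwatts

(no prefix) = 1e0, milli = 1e-3; factor is 1e3.
6.76 × 1e3 = 6760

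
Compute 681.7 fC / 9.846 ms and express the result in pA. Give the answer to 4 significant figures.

(681.7 × 10^-15) / (9.846 × 10^-3) = 69.2362 × 10^-12 A

69.24 pA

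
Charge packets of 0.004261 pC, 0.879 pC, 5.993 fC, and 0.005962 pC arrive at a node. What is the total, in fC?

In fC:
  0.004261 pC = 0.004261 × 10³ fC = 4.261
  0.879 pC = 0.879 × 10³ fC = 879
  5.993 fC → 5.993
  0.005962 pC = 0.005962 × 10³ fC = 5.962
Sum: 4.261 + 879 + 5.993 + 5.962 = 895.216

895.216 fC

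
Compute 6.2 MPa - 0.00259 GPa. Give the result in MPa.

3.61 MPa

In MPa:
  6.2 MPa → 6.2
  0.00259 GPa = 0.00259e3 MPa = 2.59
Difference: 6.2 - 2.59 = 3.61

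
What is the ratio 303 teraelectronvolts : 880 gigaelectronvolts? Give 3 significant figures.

(303 × 10^12) / (880 × 10^9) = 0.3443 × 10^3

344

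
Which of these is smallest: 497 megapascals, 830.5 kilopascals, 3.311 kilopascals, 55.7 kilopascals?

3.311 kilopascals

497 megapascals = 497000000 pascals
830.5 kilopascals = 830500 pascals
3.311 kilopascals = 3311 pascals
55.7 kilopascals = 55700 pascals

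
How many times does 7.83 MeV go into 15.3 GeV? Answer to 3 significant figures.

1950

(15.3 × 10⁹) / (7.83 × 10⁶) = 1.954 × 10³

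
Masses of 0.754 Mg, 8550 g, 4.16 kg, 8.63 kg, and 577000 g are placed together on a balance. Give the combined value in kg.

1352.34 kg

In kg:
  0.754 Mg = 0.754 × 10³ kg = 754
  8550 g = 8550 × 10⁻³ kg = 8.55
  4.16 kg → 4.16
  8.63 kg → 8.63
  577000 g = 577000 × 10⁻³ kg = 577
Sum: 754 + 8.55 + 4.16 + 8.63 + 577 = 1352.34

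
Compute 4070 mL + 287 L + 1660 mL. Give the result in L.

292.73 L

In L:
  4070 mL = 4070 × 10⁻³ L = 4.07
  287 L → 287
  1660 mL = 1660 × 10⁻³ L = 1.66
Sum: 4.07 + 287 + 1.66 = 292.73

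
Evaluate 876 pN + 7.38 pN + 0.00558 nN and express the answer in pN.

In pN:
  876 pN → 876
  7.38 pN → 7.38
  0.00558 nN = 0.00558 × 10^3 pN = 5.58
Sum: 876 + 7.38 + 5.58 = 888.96

888.96 pN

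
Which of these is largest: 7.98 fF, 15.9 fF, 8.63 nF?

8.63 nF

7.98 fF = 0.00000000000000798 F
15.9 fF = 0.0000000000000159 F
8.63 nF = 0.00000000863 F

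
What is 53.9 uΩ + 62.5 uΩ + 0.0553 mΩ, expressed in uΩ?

171.7 uΩ

In uΩ:
  53.9 uΩ → 53.9
  62.5 uΩ → 62.5
  0.0553 mΩ = 0.0553e3 uΩ = 55.3
Sum: 53.9 + 62.5 + 55.3 = 171.7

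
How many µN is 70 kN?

70000000000 µN

kilo = 1e3, micro = 1e-6; factor is 1e9.
70 × 1e9 = 70000000000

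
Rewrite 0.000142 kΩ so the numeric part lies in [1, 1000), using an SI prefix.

142 mΩ

= 142e-3 Ω; 1e-3 is milli.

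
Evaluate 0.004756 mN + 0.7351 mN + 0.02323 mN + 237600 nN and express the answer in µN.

In µN:
  0.004756 mN = 0.004756e3 µN = 4.756
  0.7351 mN = 0.7351e3 µN = 735.1
  0.02323 mN = 0.02323e3 µN = 23.23
  237600 nN = 237600e-3 µN = 237.6
Sum: 4.756 + 735.1 + 23.23 + 237.6 = 1000.686

1000.686 µN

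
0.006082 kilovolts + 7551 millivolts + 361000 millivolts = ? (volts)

374.633 volts

In volts:
  0.006082 kilovolts = 0.006082 × 10^3 volts = 6.082
  7551 millivolts = 7551 × 10^-3 volts = 7.551
  361000 millivolts = 361000 × 10^-3 volts = 361
Sum: 6.082 + 7.551 + 361 = 374.633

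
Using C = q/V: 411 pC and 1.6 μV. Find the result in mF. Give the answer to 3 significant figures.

0.257 mF

(411 × 10^-12) / (1.6 × 10^-6) = 256.88 × 10^-6 F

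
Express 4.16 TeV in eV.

tera = 10¹², (no prefix) = 10⁰; factor is 10¹².
4.16 × 10¹² = 4160000000000

4160000000000 eV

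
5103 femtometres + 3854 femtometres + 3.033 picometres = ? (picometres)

In picometres:
  5103 femtometres = 5103 × 10^-3 picometres = 5.103
  3854 femtometres = 3854 × 10^-3 picometres = 3.854
  3.033 picometres → 3.033
Sum: 5.103 + 3.854 + 3.033 = 11.99

11.99 picometres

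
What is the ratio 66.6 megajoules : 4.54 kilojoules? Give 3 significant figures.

(66.6 × 10^6) / (4.54 × 10^3) = 14.67 × 10^3

14700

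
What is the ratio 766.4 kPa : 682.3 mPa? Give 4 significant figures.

1123000

(766.4 × 10³) / (682.3 × 10⁻³) = 1.1233 × 10⁶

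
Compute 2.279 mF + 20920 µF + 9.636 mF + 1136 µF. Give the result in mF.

In mF:
  2.279 mF → 2.279
  20920 µF = 20920 × 10⁻³ mF = 20.92
  9.636 mF → 9.636
  1136 µF = 1136 × 10⁻³ mF = 1.136
Sum: 2.279 + 20.92 + 9.636 + 1.136 = 33.971

33.971 mF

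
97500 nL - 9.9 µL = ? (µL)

In µL:
  97500 nL = 97500 × 10^-3 µL = 97.5
  9.9 µL → 9.9
Difference: 97.5 - 9.9 = 87.6

87.6 µL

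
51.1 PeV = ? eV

51100000000000000 eV

peta = 10¹⁵, (no prefix) = 10⁰; factor is 10¹⁵.
51.1 × 10¹⁵ = 51100000000000000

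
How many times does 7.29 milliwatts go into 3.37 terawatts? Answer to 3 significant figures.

462000000000000

(3.37e12) / (7.29e-3) = 0.4623e15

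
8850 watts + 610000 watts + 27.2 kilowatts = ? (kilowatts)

In kilowatts:
  8850 watts = 8850e-3 kilowatts = 8.85
  610000 watts = 610000e-3 kilowatts = 610
  27.2 kilowatts → 27.2
Sum: 8.85 + 610 + 27.2 = 646.05

646.05 kilowatts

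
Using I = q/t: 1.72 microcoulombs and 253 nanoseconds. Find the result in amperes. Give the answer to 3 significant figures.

6.80 amperes

(1.72e-6) / (253e-9) = 0.0067984e3 A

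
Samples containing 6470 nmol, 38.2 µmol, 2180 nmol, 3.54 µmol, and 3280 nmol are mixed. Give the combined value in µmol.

53.67 µmol

In µmol:
  6470 nmol = 6470e-3 µmol = 6.47
  38.2 µmol → 38.2
  2180 nmol = 2180e-3 µmol = 2.18
  3.54 µmol → 3.54
  3280 nmol = 3280e-3 µmol = 3.28
Sum: 6.47 + 38.2 + 2.18 + 3.54 + 3.28 = 53.67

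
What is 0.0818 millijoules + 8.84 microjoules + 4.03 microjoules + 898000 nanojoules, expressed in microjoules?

In microjoules:
  0.0818 millijoules = 0.0818e3 microjoules = 81.8
  8.84 microjoules → 8.84
  4.03 microjoules → 4.03
  898000 nanojoules = 898000e-3 microjoules = 898
Sum: 81.8 + 8.84 + 4.03 + 898 = 992.67

992.67 microjoules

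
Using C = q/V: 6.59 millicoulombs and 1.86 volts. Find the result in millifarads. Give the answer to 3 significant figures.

(6.59 × 10⁻³) / (1.86) = 3.543 × 10⁻³ F

3.54 millifarads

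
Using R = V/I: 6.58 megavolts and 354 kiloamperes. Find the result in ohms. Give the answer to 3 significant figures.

(6.58 × 10^6) / (354 × 10^3) = 0.018588 × 10^3 Ω

18.6 ohms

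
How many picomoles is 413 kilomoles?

413000000000000000 picomoles

kilo = 10^3, pico = 10^-12; factor is 10^15.
413 × 10^15 = 413000000000000000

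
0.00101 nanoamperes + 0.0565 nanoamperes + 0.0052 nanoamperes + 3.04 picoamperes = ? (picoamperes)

In picoamperes:
  0.00101 nanoamperes = 0.00101e3 picoamperes = 1.01
  0.0565 nanoamperes = 0.0565e3 picoamperes = 56.5
  0.0052 nanoamperes = 0.0052e3 picoamperes = 5.2
  3.04 picoamperes → 3.04
Sum: 1.01 + 56.5 + 5.2 + 3.04 = 65.75

65.75 picoamperes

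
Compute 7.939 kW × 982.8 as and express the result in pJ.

7.939 × 10^3 × 982.8 × 10^-18 = 7802.4492 × 10^-15 J

7.8024492 pJ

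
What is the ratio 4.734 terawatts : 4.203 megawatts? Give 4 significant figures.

1126000

(4.734e12) / (4.203e6) = 1.1263e6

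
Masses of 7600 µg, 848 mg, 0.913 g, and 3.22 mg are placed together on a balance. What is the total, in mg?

1771.82 mg

In mg:
  7600 µg = 7600 × 10⁻³ mg = 7.6
  848 mg → 848
  0.913 g = 0.913 × 10³ mg = 913
  3.22 mg → 3.22
Sum: 7.6 + 848 + 913 + 3.22 = 1771.82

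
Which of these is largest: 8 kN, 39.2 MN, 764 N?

39.2 MN

8 kN = 8000 N
39.2 MN = 39200000 N
764 N = 764 N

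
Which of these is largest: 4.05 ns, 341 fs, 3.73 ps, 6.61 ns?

4.05 ns = 0.00000000405 s
341 fs = 0.000000000000341 s
3.73 ps = 0.00000000000373 s
6.61 ns = 0.00000000661 s

6.61 ns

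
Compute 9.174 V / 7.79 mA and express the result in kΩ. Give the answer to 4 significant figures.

(9.174) / (7.79 × 10^-3) = 1.17766 × 10^3 Ω

1.178 kΩ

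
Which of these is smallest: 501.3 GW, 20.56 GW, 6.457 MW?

6.457 MW

501.3 GW = 501300000000 W
20.56 GW = 20560000000 W
6.457 MW = 6457000 W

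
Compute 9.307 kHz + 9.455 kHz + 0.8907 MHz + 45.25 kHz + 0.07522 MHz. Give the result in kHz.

1029.932 kHz

In kHz:
  9.307 kHz → 9.307
  9.455 kHz → 9.455
  0.8907 MHz = 0.8907 × 10^3 kHz = 890.7
  45.25 kHz → 45.25
  0.07522 MHz = 0.07522 × 10^3 kHz = 75.22
Sum: 9.307 + 9.455 + 890.7 + 45.25 + 75.22 = 1029.932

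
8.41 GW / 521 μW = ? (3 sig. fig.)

(8.41e9) / (521e-6) = 0.01614e15

16100000000000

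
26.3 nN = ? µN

nano = 1e-9, micro = 1e-6; factor is 1e-3.
26.3 × 1e-3 = 0.0263

0.0263 µN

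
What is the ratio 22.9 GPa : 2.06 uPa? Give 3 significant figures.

11100000000000000

(22.9 × 10^9) / (2.06 × 10^-6) = 11.12 × 10^15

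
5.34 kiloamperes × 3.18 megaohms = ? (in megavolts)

5.34 × 10³ × 3.18 × 10⁶ = 16.9812 × 10⁹ V

16981.2 megavolts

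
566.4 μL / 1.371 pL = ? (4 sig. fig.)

413100000

(566.4 × 10^-6) / (1.371 × 10^-12) = 413.13 × 10^6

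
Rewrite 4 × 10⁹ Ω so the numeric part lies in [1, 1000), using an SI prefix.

= 4 × 10⁹ Ω; 10⁹ is giga.

4 GΩ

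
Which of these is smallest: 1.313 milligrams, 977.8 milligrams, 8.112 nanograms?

1.313 milligrams = 0.001313 grams
977.8 milligrams = 0.9778 grams
8.112 nanograms = 0.000000008112 grams

8.112 nanograms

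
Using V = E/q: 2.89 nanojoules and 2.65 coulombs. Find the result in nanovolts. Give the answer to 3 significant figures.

(2.89e-9) / (2.65) = 1.0906e-9 V

1.09 nanovolts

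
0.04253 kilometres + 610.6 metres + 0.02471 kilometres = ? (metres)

677.84 metres

In metres:
  0.04253 kilometres = 0.04253 × 10³ metres = 42.53
  610.6 metres → 610.6
  0.02471 kilometres = 0.02471 × 10³ metres = 24.71
Sum: 42.53 + 610.6 + 24.71 = 677.84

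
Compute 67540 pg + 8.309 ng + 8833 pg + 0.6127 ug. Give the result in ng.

In ng:
  67540 pg = 67540e-3 ng = 67.54
  8.309 ng → 8.309
  8833 pg = 8833e-3 ng = 8.833
  0.6127 ug = 0.6127e3 ng = 612.7
Sum: 67.54 + 8.309 + 8.833 + 612.7 = 697.382

697.382 ng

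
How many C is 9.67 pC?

pico = 10^-12, (no prefix) = 10^0; factor is 10^-12.
9.67 × 10^-12 = 0.00000000000967

0.00000000000967 C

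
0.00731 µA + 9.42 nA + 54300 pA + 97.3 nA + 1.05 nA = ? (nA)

169.38 nA

In nA:
  0.00731 µA = 0.00731 × 10³ nA = 7.31
  9.42 nA → 9.42
  54300 pA = 54300 × 10⁻³ nA = 54.3
  97.3 nA → 97.3
  1.05 nA → 1.05
Sum: 7.31 + 9.42 + 54.3 + 97.3 + 1.05 = 169.38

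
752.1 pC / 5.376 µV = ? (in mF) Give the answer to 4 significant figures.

(752.1e-12) / (5.376e-6) = 139.9e-6 F

0.1399 mF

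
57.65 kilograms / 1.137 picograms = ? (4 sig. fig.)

50700000000000000

(57.65 × 10³) / (1.137 × 10⁻¹²) = 50.704 × 10¹⁵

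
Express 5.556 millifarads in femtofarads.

5556000000000 femtofarads

milli = 1e-3, femto = 1e-15; factor is 1e12.
5.556 × 1e12 = 5556000000000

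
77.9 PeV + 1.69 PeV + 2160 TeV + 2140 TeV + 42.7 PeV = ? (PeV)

126.59 PeV

In PeV:
  77.9 PeV → 77.9
  1.69 PeV → 1.69
  2160 TeV = 2160 × 10⁻³ PeV = 2.16
  2140 TeV = 2140 × 10⁻³ PeV = 2.14
  42.7 PeV → 42.7
Sum: 77.9 + 1.69 + 2.16 + 2.14 + 42.7 = 126.59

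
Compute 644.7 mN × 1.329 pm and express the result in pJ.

644.7 × 10^-3 × 1.329 × 10^-12 = 856.8063 × 10^-15 J

0.8568063 pJ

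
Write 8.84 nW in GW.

0.00000000000000000884 GW

nano = 10^-9, giga = 10^9; factor is 10^-18.
8.84 × 10^-18 = 0.00000000000000000884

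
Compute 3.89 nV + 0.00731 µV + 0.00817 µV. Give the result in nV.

In nV:
  3.89 nV → 3.89
  0.00731 µV = 0.00731 × 10^3 nV = 7.31
  0.00817 µV = 0.00817 × 10^3 nV = 8.17
Sum: 3.89 + 7.31 + 8.17 = 19.37

19.37 nV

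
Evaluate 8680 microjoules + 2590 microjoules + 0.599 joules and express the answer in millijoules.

In millijoules:
  8680 microjoules = 8680 × 10^-3 millijoules = 8.68
  2590 microjoules = 2590 × 10^-3 millijoules = 2.59
  0.599 joules = 0.599 × 10^3 millijoules = 599
Sum: 8.68 + 2.59 + 599 = 610.27

610.27 millijoules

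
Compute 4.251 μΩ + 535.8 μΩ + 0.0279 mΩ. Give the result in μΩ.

In μΩ:
  4.251 μΩ → 4.251
  535.8 μΩ → 535.8
  0.0279 mΩ = 0.0279 × 10^3 μΩ = 27.9
Sum: 4.251 + 535.8 + 27.9 = 567.951

567.951 μΩ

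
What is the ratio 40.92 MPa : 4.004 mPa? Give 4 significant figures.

(40.92e6) / (4.004e-3) = 10.22e9

10220000000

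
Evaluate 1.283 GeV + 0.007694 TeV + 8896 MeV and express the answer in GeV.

17.873 GeV

In GeV:
  1.283 GeV → 1.283
  0.007694 TeV = 0.007694 × 10³ GeV = 7.694
  8896 MeV = 8896 × 10⁻³ GeV = 8.896
Sum: 1.283 + 7.694 + 8.896 = 17.873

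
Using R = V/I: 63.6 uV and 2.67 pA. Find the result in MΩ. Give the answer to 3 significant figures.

23.8 MΩ

(63.6 × 10⁻⁶) / (2.67 × 10⁻¹²) = 23.82 × 10⁶ Ω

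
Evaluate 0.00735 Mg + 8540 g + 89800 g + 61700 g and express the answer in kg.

In kg:
  0.00735 Mg = 0.00735 × 10^3 kg = 7.35
  8540 g = 8540 × 10^-3 kg = 8.54
  89800 g = 89800 × 10^-3 kg = 89.8
  61700 g = 61700 × 10^-3 kg = 61.7
Sum: 7.35 + 8.54 + 89.8 + 61.7 = 167.39

167.39 kg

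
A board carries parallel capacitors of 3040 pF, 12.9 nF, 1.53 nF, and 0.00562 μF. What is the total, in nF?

23.09 nF

In nF:
  3040 pF = 3040 × 10⁻³ nF = 3.04
  12.9 nF → 12.9
  1.53 nF → 1.53
  0.00562 μF = 0.00562 × 10³ nF = 5.62
Sum: 3.04 + 12.9 + 1.53 + 5.62 = 23.09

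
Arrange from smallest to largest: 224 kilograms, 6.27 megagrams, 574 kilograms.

224 kilograms < 574 kilograms < 6.27 megagrams

224 kilograms = 224000 grams
6.27 megagrams = 6270000 grams
574 kilograms = 574000 grams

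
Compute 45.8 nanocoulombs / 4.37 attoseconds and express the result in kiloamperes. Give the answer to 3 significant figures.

10500000 kiloamperes

(45.8 × 10^-9) / (4.37 × 10^-18) = 10.481 × 10^9 A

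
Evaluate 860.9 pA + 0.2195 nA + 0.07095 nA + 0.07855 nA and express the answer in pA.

1229.9 pA

In pA:
  860.9 pA → 860.9
  0.2195 nA = 0.2195e3 pA = 219.5
  0.07095 nA = 0.07095e3 pA = 70.95
  0.07855 nA = 0.07855e3 pA = 78.55
Sum: 860.9 + 219.5 + 70.95 + 78.55 = 1229.9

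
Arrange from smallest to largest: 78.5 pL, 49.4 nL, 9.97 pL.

9.97 pL < 78.5 pL < 49.4 nL

78.5 pL = 0.0000000000785 L
49.4 nL = 0.0000000494 L
9.97 pL = 0.00000000000997 L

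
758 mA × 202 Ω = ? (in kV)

0.153116 kV

758 × 10^-3 × 202 = 153116 × 10^-3 V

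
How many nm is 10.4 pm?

0.0104 nm

pico = 10⁻¹², nano = 10⁻⁹; factor is 10⁻³.
10.4 × 10⁻³ = 0.0104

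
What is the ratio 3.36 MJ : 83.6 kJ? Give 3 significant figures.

40.2

(3.36 × 10⁶) / (83.6 × 10³) = 0.04019 × 10³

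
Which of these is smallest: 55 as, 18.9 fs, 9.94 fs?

55 as = 0.000000000000000055 s
18.9 fs = 0.0000000000000189 s
9.94 fs = 0.00000000000000994 s

55 as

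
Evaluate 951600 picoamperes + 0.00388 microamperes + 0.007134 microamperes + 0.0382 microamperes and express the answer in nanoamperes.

In nanoamperes:
  951600 picoamperes = 951600 × 10⁻³ nanoamperes = 951.6
  0.00388 microamperes = 0.00388 × 10³ nanoamperes = 3.88
  0.007134 microamperes = 0.007134 × 10³ nanoamperes = 7.134
  0.0382 microamperes = 0.0382 × 10³ nanoamperes = 38.2
Sum: 951.6 + 3.88 + 7.134 + 38.2 = 1000.814

1000.814 nanoamperes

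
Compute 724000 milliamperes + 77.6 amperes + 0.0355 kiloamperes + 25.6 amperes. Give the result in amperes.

In amperes:
  724000 milliamperes = 724000 × 10⁻³ amperes = 724
  77.6 amperes → 77.6
  0.0355 kiloamperes = 0.0355 × 10³ amperes = 35.5
  25.6 amperes → 25.6
Sum: 724 + 77.6 + 35.5 + 25.6 = 862.7

862.7 amperes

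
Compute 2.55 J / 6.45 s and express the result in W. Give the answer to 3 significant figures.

0.395 W

(2.55) / (6.45) = 0.39535 W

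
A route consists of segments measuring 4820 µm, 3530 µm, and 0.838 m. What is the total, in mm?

In mm:
  4820 µm = 4820e-3 mm = 4.82
  3530 µm = 3530e-3 mm = 3.53
  0.838 m = 0.838e3 mm = 838
Sum: 4.82 + 3.53 + 838 = 846.35

846.35 mm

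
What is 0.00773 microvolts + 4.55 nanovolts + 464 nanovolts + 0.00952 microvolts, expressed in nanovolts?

485.8 nanovolts

In nanovolts:
  0.00773 microvolts = 0.00773 × 10^3 nanovolts = 7.73
  4.55 nanovolts → 4.55
  464 nanovolts → 464
  0.00952 microvolts = 0.00952 × 10^3 nanovolts = 9.52
Sum: 7.73 + 4.55 + 464 + 9.52 = 485.8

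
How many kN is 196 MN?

mega = 10⁶, kilo = 10³; factor is 10³.
196 × 10³ = 196000

196000 kN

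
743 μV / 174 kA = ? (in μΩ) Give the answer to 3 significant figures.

0.00427 μΩ

(743e-6) / (174e3) = 4.2701e-9 Ω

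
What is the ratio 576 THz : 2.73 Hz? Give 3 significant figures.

(576 × 10^12) / (2.73) = 211 × 10^12

211000000000000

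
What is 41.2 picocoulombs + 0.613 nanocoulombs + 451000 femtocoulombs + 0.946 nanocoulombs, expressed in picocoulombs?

2051.2 picocoulombs

In picocoulombs:
  41.2 picocoulombs → 41.2
  0.613 nanocoulombs = 0.613 × 10³ picocoulombs = 613
  451000 femtocoulombs = 451000 × 10⁻³ picocoulombs = 451
  0.946 nanocoulombs = 0.946 × 10³ picocoulombs = 946
Sum: 41.2 + 613 + 451 + 946 = 2051.2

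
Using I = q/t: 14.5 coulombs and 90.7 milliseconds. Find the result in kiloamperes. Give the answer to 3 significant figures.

0.160 kiloamperes

(14.5) / (90.7 × 10^-3) = 0.15987 × 10^3 A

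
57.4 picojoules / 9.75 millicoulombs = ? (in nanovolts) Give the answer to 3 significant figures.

5.89 nanovolts

(57.4 × 10^-12) / (9.75 × 10^-3) = 5.8872 × 10^-9 V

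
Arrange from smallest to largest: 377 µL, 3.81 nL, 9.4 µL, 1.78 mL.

3.81 nL < 9.4 µL < 377 µL < 1.78 mL

377 µL = 0.000377 L
3.81 nL = 0.00000000381 L
9.4 µL = 0.0000094 L
1.78 mL = 0.00178 L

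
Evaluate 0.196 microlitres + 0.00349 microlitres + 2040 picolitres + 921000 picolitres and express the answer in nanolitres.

In nanolitres:
  0.196 microlitres = 0.196e3 nanolitres = 196
  0.00349 microlitres = 0.00349e3 nanolitres = 3.49
  2040 picolitres = 2040e-3 nanolitres = 2.04
  921000 picolitres = 921000e-3 nanolitres = 921
Sum: 196 + 3.49 + 2.04 + 921 = 1122.53

1122.53 nanolitres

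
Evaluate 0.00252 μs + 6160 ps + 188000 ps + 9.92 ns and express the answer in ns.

206.6 ns

In ns:
  0.00252 μs = 0.00252 × 10³ ns = 2.52
  6160 ps = 6160 × 10⁻³ ns = 6.16
  188000 ps = 188000 × 10⁻³ ns = 188
  9.92 ns → 9.92
Sum: 2.52 + 6.16 + 188 + 9.92 = 206.6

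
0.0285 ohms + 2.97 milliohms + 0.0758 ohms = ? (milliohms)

In milliohms:
  0.0285 ohms = 0.0285e3 milliohms = 28.5
  2.97 milliohms → 2.97
  0.0758 ohms = 0.0758e3 milliohms = 75.8
Sum: 28.5 + 2.97 + 75.8 = 107.27

107.27 milliohms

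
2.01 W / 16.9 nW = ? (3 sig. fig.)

119000000

(2.01) / (16.9e-9) = 0.1189e9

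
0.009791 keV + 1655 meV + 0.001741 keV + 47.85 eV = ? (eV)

61.037 eV

In eV:
  0.009791 keV = 0.009791 × 10³ eV = 9.791
  1655 meV = 1655 × 10⁻³ eV = 1.655
  0.001741 keV = 0.001741 × 10³ eV = 1.741
  47.85 eV → 47.85
Sum: 9.791 + 1.655 + 1.741 + 47.85 = 61.037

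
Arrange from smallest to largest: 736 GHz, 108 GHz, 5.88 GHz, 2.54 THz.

5.88 GHz < 108 GHz < 736 GHz < 2.54 THz

736 GHz = 736000000000 Hz
108 GHz = 108000000000 Hz
5.88 GHz = 5880000000 Hz
2.54 THz = 2540000000000 Hz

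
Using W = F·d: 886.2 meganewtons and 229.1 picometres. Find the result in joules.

0.20302842 joules

886.2 × 10⁶ × 229.1 × 10⁻¹² = 203028.42 × 10⁻⁶ J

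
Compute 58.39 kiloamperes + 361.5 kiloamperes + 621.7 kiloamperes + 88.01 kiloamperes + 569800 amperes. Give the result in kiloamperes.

1699.4 kiloamperes

In kiloamperes:
  58.39 kiloamperes → 58.39
  361.5 kiloamperes → 361.5
  621.7 kiloamperes → 621.7
  88.01 kiloamperes → 88.01
  569800 amperes = 569800e-3 kiloamperes = 569.8
Sum: 58.39 + 361.5 + 621.7 + 88.01 + 569.8 = 1699.4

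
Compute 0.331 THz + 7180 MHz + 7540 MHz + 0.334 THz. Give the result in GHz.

In GHz:
  0.331 THz = 0.331e3 GHz = 331
  7180 MHz = 7180e-3 GHz = 7.18
  7540 MHz = 7540e-3 GHz = 7.54
  0.334 THz = 0.334e3 GHz = 334
Sum: 331 + 7.18 + 7.54 + 334 = 679.72

679.72 GHz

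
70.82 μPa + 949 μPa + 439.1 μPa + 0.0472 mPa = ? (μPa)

In μPa:
  70.82 μPa → 70.82
  949 μPa → 949
  439.1 μPa → 439.1
  0.0472 mPa = 0.0472e3 μPa = 47.2
Sum: 70.82 + 949 + 439.1 + 47.2 = 1506.12

1506.12 μPa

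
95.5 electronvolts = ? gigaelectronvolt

(no prefix) = 10⁰, giga = 10⁹; factor is 10⁻⁹.
95.5 × 10⁻⁹ = 0.0000000955

0.0000000955 gigaelectronvolts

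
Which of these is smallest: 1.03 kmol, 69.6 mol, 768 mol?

1.03 kmol = 1030 mol
69.6 mol = 69.6 mol
768 mol = 768 mol

69.6 mol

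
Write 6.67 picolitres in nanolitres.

pico = 10⁻¹², nano = 10⁻⁹; factor is 10⁻³.
6.67 × 10⁻³ = 0.00667

0.00667 nanolitres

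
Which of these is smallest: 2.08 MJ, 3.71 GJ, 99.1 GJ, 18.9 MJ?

2.08 MJ

2.08 MJ = 2080000 J
3.71 GJ = 3710000000 J
99.1 GJ = 99100000000 J
18.9 MJ = 18900000 J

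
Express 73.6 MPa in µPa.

73600000000000 µPa

mega = 1e6, micro = 1e-6; factor is 1e12.
73.6 × 1e12 = 73600000000000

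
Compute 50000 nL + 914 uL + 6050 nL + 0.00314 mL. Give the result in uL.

973.19 uL

In uL:
  50000 nL = 50000e-3 uL = 50
  914 uL → 914
  6050 nL = 6050e-3 uL = 6.05
  0.00314 mL = 0.00314e3 uL = 3.14
Sum: 50 + 914 + 6.05 + 3.14 = 973.19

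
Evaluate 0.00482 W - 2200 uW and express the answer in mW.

2.62 mW

In mW:
  0.00482 W = 0.00482e3 mW = 4.82
  2200 uW = 2200e-3 mW = 2.2
Difference: 4.82 - 2.2 = 2.62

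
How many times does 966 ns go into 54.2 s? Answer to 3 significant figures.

56100000

(54.2) / (966 × 10^-9) = 0.05611 × 10^9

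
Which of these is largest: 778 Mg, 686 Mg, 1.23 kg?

778 Mg = 778000000 g
686 Mg = 686000000 g
1.23 kg = 1230 g

778 Mg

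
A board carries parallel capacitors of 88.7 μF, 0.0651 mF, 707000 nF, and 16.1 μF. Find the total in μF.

876.9 μF

In μF:
  88.7 μF → 88.7
  0.0651 mF = 0.0651e3 μF = 65.1
  707000 nF = 707000e-3 μF = 707
  16.1 μF → 16.1
Sum: 88.7 + 65.1 + 707 + 16.1 = 876.9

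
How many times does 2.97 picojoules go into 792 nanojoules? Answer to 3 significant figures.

267000

(792e-9) / (2.97e-12) = 266.7e3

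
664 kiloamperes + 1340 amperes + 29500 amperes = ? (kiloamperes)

In kiloamperes:
  664 kiloamperes → 664
  1340 amperes = 1340 × 10⁻³ kiloamperes = 1.34
  29500 amperes = 29500 × 10⁻³ kiloamperes = 29.5
Sum: 664 + 1.34 + 29.5 = 694.84

694.84 kiloamperes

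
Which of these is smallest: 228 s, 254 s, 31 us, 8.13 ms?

228 s = 228 s
254 s = 254 s
31 us = 0.000031 s
8.13 ms = 0.00813 s

31 us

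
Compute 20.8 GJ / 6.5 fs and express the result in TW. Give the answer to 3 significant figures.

(20.8 × 10^9) / (6.5 × 10^-15) = 3.2 × 10^24 W

3200000000000 TW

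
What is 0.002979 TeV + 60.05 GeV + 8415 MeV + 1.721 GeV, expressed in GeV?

73.165 GeV

In GeV:
  0.002979 TeV = 0.002979 × 10^3 GeV = 2.979
  60.05 GeV → 60.05
  8415 MeV = 8415 × 10^-3 GeV = 8.415
  1.721 GeV → 1.721
Sum: 2.979 + 60.05 + 8.415 + 1.721 = 73.165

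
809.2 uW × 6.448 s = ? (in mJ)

809.2 × 10^-6 × 6.448 = 5217.7216 × 10^-6 J

5.2177216 mJ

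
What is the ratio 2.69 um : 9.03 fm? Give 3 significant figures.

(2.69 × 10^-6) / (9.03 × 10^-15) = 0.2979 × 10^9

298000000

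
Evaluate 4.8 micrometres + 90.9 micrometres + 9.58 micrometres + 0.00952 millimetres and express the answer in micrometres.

114.8 micrometres

In micrometres:
  4.8 micrometres → 4.8
  90.9 micrometres → 90.9
  9.58 micrometres → 9.58
  0.00952 millimetres = 0.00952 × 10³ micrometres = 9.52
Sum: 4.8 + 90.9 + 9.58 + 9.52 = 114.8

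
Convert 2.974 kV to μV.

kilo = 10³, micro = 10⁻⁶; factor is 10⁹.
2.974 × 10⁹ = 2974000000

2974000000 μV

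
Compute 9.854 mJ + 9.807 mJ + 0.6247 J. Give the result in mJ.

In mJ:
  9.854 mJ → 9.854
  9.807 mJ → 9.807
  0.6247 J = 0.6247e3 mJ = 624.7
Sum: 9.854 + 9.807 + 624.7 = 644.361

644.361 mJ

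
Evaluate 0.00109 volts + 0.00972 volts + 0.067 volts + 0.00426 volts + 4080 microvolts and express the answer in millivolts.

In millivolts:
  0.00109 volts = 0.00109 × 10^3 millivolts = 1.09
  0.00972 volts = 0.00972 × 10^3 millivolts = 9.72
  0.067 volts = 0.067 × 10^3 millivolts = 67
  0.00426 volts = 0.00426 × 10^3 millivolts = 4.26
  4080 microvolts = 4080 × 10^-3 millivolts = 4.08
Sum: 1.09 + 9.72 + 67 + 4.26 + 4.08 = 86.15

86.15 millivolts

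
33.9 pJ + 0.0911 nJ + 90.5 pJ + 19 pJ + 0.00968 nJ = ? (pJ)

In pJ:
  33.9 pJ → 33.9
  0.0911 nJ = 0.0911 × 10³ pJ = 91.1
  90.5 pJ → 90.5
  19 pJ → 19
  0.00968 nJ = 0.00968 × 10³ pJ = 9.68
Sum: 33.9 + 91.1 + 90.5 + 19 + 9.68 = 244.18

244.18 pJ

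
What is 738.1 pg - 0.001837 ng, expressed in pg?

In pg:
  738.1 pg → 738.1
  0.001837 ng = 0.001837 × 10^3 pg = 1.837
Difference: 738.1 - 1.837 = 736.263

736.263 pg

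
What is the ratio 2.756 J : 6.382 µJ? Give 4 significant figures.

(2.756) / (6.382 × 10^-6) = 0.43184 × 10^6

431800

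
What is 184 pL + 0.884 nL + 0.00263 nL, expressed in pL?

In pL:
  184 pL → 184
  0.884 nL = 0.884 × 10^3 pL = 884
  0.00263 nL = 0.00263 × 10^3 pL = 2.63
Sum: 184 + 884 + 2.63 = 1070.63

1070.63 pL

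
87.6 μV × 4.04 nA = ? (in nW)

87.6 × 10^-6 × 4.04 × 10^-9 = 353.904 × 10^-15 W

0.000353904 nW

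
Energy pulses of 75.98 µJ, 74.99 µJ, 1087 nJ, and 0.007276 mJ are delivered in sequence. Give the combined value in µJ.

In µJ:
  75.98 µJ → 75.98
  74.99 µJ → 74.99
  1087 nJ = 1087 × 10⁻³ µJ = 1.087
  0.007276 mJ = 0.007276 × 10³ µJ = 7.276
Sum: 75.98 + 74.99 + 1.087 + 7.276 = 159.333

159.333 µJ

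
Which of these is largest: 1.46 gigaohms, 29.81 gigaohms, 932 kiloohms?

29.81 gigaohms

1.46 gigaohms = 1460000000 ohms
29.81 gigaohms = 29810000000 ohms
932 kiloohms = 932000 ohms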